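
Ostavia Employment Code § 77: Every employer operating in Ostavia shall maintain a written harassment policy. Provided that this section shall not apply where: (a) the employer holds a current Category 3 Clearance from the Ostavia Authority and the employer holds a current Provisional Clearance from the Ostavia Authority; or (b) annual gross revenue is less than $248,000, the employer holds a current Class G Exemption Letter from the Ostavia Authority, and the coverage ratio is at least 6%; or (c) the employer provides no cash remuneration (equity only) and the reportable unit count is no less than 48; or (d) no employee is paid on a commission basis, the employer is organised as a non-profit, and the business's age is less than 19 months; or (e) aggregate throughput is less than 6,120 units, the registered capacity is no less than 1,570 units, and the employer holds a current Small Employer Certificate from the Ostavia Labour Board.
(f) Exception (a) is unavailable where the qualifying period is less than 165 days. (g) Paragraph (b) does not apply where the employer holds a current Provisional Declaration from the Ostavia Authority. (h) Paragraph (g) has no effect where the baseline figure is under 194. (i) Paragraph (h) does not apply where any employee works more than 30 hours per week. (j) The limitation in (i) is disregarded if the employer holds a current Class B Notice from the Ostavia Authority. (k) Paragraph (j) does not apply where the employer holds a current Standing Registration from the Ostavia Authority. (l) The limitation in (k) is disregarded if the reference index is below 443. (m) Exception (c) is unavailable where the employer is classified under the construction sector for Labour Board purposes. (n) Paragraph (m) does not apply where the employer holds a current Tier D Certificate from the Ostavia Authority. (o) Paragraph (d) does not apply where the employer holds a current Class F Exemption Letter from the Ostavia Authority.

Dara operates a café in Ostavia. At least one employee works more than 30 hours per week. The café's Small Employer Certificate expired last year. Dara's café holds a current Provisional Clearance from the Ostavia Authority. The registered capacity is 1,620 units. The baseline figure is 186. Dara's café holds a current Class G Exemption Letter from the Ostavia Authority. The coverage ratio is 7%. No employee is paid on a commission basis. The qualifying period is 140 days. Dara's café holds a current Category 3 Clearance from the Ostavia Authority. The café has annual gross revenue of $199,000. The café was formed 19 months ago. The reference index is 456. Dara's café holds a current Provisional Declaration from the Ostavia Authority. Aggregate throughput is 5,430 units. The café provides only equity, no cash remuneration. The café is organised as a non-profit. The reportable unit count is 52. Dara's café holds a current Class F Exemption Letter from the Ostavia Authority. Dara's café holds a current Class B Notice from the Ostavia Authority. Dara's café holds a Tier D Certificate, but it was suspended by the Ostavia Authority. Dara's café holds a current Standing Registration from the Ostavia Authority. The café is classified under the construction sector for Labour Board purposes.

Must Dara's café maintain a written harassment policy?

Yes — Dara's café must maintain a written harassment policy.

Exception (a): a current Category 3 Clearance is held; a current Provisional Clearance is held — every condition holds. However, paragraph (f) must be considered: (f) operates — the qualifying period is 140 days, less than the 165 days limit. Exception (a) does not apply.
All of (b)'s requirements are met (annual gross revenue is $199,000, less than the $248,000 limit; a current Class G Exemption Letter is held; the coverage ratio is 7%, meeting the 6% threshold). But: (g) operates against (b): a current Provisional Declaration is held. (h) would limit (g) — the baseline figure is 186, under the 194 limit — but (i) sets (h) aside: (i) operates against (h): at least one employee exceeds 30 hours/week. (j) would limit (i) — a current Class B Notice is held — but (k) sets (j) aside: (k) applies — a current Standing Registration is held. (l) is inapplicable (the reference index is 456, not below 443), so (k) stands. (b) is therefore removed.
Exception (c)'s conditions are all satisfied: remuneration is equity-only; the reportable unit count is 52, meeting the 48 threshold. Turning to paragraphs (m)–(n): (m) operates against (c): the café is classified under the construction sector. (n) is not engaged (the Tier D Certificate is not current), so (m) stands. Exception (c) does not apply.
Exception (d) requires that the business's age is less than 19 months; but the business's age is 19 months, not less than 19 months, so (d) is unavailable.
Exception (e) does not apply: the Small Employer Certificate has expired.
None of the exceptions is available; § 77 applies in full.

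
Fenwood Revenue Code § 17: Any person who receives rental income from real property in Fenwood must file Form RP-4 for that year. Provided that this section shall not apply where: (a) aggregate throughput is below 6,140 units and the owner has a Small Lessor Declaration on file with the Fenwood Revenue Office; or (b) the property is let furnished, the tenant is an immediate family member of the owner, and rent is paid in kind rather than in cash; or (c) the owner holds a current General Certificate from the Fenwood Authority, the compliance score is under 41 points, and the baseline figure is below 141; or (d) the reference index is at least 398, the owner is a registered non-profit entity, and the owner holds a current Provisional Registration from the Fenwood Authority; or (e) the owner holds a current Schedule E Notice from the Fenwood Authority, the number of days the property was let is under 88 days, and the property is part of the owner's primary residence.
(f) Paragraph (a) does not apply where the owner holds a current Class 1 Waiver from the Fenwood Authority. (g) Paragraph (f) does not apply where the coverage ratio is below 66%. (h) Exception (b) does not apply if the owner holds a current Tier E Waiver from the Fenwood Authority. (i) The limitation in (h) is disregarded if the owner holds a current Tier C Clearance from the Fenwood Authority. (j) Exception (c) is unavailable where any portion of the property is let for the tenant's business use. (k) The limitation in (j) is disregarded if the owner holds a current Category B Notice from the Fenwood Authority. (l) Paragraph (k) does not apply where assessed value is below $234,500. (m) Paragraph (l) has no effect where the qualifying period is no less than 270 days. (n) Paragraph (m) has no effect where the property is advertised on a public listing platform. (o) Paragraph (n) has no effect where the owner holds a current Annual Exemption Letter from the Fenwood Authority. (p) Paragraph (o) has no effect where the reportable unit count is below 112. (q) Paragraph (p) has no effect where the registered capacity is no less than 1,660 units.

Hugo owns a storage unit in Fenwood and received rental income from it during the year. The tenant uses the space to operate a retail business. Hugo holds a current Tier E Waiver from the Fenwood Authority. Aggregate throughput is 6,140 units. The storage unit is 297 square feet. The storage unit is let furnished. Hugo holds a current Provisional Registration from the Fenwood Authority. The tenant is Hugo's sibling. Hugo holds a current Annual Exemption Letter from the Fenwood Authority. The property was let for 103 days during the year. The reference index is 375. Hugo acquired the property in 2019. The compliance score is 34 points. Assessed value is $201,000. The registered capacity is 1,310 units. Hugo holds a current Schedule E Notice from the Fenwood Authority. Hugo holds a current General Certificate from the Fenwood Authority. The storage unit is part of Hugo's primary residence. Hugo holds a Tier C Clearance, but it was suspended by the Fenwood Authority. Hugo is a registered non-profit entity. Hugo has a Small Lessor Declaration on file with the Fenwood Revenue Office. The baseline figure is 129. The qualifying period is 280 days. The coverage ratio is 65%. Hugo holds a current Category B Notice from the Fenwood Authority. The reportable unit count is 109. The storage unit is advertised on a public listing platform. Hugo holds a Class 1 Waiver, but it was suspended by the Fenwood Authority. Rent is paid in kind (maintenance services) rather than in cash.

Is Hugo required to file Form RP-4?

Yes — Hugo must file Form RP-4.

Exception (a) fails — aggregate throughput is 6,140 units, not below 6,140 units.
Exception (b) is satisfied on its face — the property is let furnished; the tenant is an immediate family member; rent is paid in kind. However, paragraphs (h)–(i) must be considered: (h) operates against (b): a current Tier E Waiver is held. (i), which would lift (h), is inapplicable — the Tier C Clearance is not current. Exception (b) does not apply.
Exception (c): a current General Certificate is held; the compliance score is 34 points, under the 41 points limit; the baseline figure is 129, below the 141 limit — every condition holds. But applying paragraphs (j)–(q): (j) operates — the space is let for business use. (k) is engaged (a current Category B Notice is held), but is displaced by (l): (l) applies — assessed value is $201,000, below the $234,500 limit. (m) would limit (l) — the qualifying period is 280 days, meeting the 270 days threshold — but (n) sets (m) aside: (n) operates against (m): the property is publicly advertised. (o) is triggered (a current Annual Exemption Letter is held), but is itself disapplied by (p): (p) applies — the reportable unit count is 109, below the 112 limit. (q), which would lift (p), is inapplicable — the registered capacity is 1,310 units, short of 1,660 units. So (c) is unavailable.
Exception (d) requires that the reference index is at least 398; but the reference index is 375, short of 398, so (d) is unavailable.
Exception (e) does not apply: the number of days the property was let is 103 days, not under 88 days.
None of the exceptions is available; § 17 applies in full.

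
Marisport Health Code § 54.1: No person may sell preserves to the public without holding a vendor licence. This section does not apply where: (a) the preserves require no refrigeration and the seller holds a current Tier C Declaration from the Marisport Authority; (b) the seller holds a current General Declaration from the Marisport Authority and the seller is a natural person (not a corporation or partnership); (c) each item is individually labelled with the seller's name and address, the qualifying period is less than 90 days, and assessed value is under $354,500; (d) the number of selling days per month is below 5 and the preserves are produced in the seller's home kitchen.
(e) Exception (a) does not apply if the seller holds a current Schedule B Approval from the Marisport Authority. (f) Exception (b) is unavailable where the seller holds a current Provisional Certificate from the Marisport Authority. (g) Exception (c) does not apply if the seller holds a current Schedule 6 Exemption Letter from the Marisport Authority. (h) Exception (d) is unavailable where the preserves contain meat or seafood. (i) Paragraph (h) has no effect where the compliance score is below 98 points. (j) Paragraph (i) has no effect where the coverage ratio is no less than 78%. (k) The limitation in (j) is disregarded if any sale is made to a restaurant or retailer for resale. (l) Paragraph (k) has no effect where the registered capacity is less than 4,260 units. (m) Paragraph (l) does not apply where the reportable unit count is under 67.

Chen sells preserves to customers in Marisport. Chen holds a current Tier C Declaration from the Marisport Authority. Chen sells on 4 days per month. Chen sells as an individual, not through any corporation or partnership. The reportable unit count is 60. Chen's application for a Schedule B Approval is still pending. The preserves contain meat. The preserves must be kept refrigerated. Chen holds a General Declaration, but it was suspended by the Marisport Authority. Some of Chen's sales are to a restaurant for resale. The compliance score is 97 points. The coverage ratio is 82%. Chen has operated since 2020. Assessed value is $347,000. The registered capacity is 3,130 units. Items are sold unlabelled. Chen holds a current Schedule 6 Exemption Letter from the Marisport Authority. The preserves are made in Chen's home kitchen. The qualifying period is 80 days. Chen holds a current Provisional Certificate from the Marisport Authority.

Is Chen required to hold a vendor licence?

No — exception (d) applies; Chen is not required to hold a vendor licence.

Exception (a) does not apply: the preserves require refrigeration.
Exception (b) does not apply: no current General Declaration is held.
Exception (c) fails — items are sold unlabelled.
Exception (d): the number of selling days per month is 4, below the 5 limit; the preserves are home-kitchen produced — every condition holds. Applying paragraphs (h)–(m): (h) would limit (d) — the preserves contain meat — but (i) sets (h) aside: (i) operates — the compliance score is 97 points, below the 98 points limit. (j) operates (the coverage ratio is 82%, meeting the 78% threshold), but is set aside by (k): (k) operates against (j): some sales are to a restaurant for resale. (l) would limit (k) — the registered capacity is 3,130 units, less than the 4,260 units limit — but (m) sets (l) aside: (m) is triggered — the reportable unit count is 60, under the 67 limit. Exception (d) stands.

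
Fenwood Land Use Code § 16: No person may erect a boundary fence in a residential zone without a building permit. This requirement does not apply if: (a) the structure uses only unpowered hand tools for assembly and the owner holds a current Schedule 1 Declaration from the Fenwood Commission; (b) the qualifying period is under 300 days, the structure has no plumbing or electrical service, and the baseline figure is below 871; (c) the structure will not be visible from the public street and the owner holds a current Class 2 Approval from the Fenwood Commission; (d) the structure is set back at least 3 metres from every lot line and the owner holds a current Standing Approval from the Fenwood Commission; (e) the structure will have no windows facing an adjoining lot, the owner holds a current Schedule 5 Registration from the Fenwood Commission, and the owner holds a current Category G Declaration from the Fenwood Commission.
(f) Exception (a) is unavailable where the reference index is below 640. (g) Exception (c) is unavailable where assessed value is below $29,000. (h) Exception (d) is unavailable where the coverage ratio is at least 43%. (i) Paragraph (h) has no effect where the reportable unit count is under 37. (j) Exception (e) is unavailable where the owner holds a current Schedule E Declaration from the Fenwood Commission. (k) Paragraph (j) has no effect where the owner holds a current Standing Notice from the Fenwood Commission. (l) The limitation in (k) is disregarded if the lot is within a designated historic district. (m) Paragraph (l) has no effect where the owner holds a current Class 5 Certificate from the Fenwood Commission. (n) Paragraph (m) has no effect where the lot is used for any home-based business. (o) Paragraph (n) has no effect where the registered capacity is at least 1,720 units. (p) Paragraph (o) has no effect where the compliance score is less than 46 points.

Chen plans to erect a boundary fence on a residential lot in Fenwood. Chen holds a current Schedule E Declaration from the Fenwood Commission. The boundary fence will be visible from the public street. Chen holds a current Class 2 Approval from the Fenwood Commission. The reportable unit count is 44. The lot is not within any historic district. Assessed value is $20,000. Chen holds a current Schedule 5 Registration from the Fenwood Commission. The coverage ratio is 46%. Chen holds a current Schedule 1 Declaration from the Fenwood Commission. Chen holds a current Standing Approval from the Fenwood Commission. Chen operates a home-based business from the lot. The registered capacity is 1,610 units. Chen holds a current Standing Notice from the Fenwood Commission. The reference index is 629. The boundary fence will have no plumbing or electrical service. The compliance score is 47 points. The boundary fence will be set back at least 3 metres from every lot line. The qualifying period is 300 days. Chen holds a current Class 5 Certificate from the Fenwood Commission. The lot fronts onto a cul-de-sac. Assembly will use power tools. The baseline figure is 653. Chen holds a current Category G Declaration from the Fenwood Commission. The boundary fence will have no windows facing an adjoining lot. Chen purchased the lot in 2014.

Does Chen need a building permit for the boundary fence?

Exception (a) does not apply: assembly uses power tools.
Exception (b) does not apply: the qualifying period is 300 days, not under 300 days.
Exception (c) does not apply: the structure will be visible from the street.
All of (d)'s requirements are met (the setback is at least 3 m on every side; a current Standing Approval is held). However, paragraphs (h)–(i) must be considered: (h) is engaged — the coverage ratio is 46%, meeting the 43% threshold. (i), which would lift (h), does not operate here — the reportable unit count is 44, not under 37. So (d) is unavailable.
All of (e)'s requirements are met (no windows face an adjoining lot; a current Schedule 5 Registration is held; a current Category G Declaration is held). Under paragraphs (j)–(p): (j) is engaged (a current Schedule E Declaration is held), but is set aside by (k): (k) is engaged — a current Standing Notice is held. (l), which would lift (k), is inapplicable — the lot is not in a historic district. Exception (e) stands.

No — exception (e) applies; Chen does not need a building permit.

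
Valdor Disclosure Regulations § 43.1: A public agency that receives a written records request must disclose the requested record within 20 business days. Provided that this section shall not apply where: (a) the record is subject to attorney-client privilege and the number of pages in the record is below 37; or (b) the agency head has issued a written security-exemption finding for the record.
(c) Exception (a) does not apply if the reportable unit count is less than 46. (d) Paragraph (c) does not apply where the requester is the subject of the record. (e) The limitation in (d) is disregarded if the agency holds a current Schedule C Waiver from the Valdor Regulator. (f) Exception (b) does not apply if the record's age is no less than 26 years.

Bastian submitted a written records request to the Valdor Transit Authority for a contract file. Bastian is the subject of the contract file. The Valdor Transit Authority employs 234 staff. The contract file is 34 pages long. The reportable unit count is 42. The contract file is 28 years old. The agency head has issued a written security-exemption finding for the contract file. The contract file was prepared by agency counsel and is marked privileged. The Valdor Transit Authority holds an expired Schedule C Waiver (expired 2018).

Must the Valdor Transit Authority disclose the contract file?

Exception (a): the contract file is privileged; the number of pages in the record is 34, below the 37 limit — every condition holds. Under paragraphs (c)–(e): (c) would limit (a) — the reportable unit count is 42, less than the 46 limit — but (d) sets (c) aside: (d) operates against (c): Bastian is the subject of the contract file. (e), which would lift (d), does not operate here — there is no Schedule C Waiver in force. Exception (a) stands.
Exception (b)'s conditions are all satisfied: a written security-exemption finding has been issued. Turning to paragraph (f): (f) operates against (b): the record's age is 28 years, meeting the 26 years threshold. (b) is therefore removed.

No — exception (a) applies; the Valdor Transit Authority is not required to disclose the contract file.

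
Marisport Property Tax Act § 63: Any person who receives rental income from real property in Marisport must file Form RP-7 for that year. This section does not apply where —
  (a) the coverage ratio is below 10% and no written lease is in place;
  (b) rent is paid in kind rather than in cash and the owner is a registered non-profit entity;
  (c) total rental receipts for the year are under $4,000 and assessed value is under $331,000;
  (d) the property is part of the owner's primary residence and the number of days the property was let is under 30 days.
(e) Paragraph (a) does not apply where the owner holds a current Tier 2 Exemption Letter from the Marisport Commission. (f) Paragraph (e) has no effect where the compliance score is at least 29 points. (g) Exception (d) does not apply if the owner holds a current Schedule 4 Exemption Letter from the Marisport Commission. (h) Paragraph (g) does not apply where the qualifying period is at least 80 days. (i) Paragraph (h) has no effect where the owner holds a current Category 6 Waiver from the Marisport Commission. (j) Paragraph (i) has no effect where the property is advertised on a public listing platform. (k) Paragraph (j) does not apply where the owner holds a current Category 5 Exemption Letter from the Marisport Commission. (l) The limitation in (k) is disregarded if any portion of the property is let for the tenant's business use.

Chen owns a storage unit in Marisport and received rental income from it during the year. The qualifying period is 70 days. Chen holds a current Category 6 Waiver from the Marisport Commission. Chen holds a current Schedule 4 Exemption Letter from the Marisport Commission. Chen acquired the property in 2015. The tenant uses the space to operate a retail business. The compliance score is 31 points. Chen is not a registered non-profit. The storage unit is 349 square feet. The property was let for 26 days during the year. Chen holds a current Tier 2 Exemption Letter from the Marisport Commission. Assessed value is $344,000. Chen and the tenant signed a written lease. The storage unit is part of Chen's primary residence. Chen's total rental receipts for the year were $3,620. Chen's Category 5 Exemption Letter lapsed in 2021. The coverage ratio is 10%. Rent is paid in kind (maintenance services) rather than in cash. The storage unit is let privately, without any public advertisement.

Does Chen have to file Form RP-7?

Yes — Chen must file Form RP-7.

Exception (a) does not apply: the coverage ratio is 10%, not below 10%.
Exception (b) fails — Chen is not a registered non-profit.
Exception (c) does not apply: assessed value is $344,000, not under $331,000.
Exception (d)'s conditions are all satisfied: the storage unit is part of the primary residence; the number of days the property was let is 26 days, under the 30 days limit. However, paragraphs (g)–(l) must be considered: (g) applies — a current Schedule 4 Exemption Letter is held. (h) is not triggered (the qualifying period is 70 days, short of 80 days), so (g) stands. So (d) is unavailable.
None of the exceptions is available; § 63 applies in full.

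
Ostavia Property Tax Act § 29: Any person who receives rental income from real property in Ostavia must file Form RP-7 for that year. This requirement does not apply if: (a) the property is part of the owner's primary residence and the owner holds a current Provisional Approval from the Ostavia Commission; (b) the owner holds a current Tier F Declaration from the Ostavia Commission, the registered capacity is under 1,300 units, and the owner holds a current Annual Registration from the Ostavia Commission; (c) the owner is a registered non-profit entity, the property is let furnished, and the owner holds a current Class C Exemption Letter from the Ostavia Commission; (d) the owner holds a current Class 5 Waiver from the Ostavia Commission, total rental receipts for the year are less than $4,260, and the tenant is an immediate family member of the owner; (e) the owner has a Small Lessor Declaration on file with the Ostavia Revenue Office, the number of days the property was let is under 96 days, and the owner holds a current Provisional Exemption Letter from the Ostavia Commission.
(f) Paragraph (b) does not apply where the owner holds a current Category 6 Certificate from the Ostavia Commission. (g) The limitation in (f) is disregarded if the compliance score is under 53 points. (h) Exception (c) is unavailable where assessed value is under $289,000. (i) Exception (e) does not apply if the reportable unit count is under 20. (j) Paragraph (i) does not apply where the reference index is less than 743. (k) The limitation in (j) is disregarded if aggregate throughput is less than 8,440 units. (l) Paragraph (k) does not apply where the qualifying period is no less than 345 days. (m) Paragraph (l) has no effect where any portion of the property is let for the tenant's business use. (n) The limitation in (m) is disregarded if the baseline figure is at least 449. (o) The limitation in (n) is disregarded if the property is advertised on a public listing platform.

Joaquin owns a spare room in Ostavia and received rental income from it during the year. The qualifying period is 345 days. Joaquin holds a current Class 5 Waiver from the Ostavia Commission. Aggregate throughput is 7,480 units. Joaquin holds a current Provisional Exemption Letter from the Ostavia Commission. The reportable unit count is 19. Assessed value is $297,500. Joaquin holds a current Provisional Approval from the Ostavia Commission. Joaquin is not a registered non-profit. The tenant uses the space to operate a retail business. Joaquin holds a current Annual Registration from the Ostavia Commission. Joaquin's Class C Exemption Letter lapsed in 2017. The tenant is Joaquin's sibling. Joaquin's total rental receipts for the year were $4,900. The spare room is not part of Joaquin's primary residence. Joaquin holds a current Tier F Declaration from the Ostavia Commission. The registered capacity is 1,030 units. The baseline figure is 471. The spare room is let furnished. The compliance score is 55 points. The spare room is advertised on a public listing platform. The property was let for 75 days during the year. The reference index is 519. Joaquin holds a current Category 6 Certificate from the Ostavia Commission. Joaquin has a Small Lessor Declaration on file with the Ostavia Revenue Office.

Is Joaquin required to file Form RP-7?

Exception (a) does not apply: the spare room is not part of the primary residence.
All of (b)'s requirements are met (a current Tier F Declaration is held; the registered capacity is 1,030 units, under the 1,300 units limit; a current Annual Registration is held). Turning to paragraphs (f)–(g): (f) operates against (b): a current Category 6 Certificate is held. (g) is not triggered (the compliance score is 55 points, not under 53 points), so (f) stands. (b) is therefore removed.
Exception (c) does not apply: Joaquin is not a registered non-profit.
Exception (d) requires that total rental receipts for the year are less than $4,260; but total rental receipts for the year are $4,900, not less than $4,260, so (d) is unavailable.
Exception (e) is satisfied on its face — a Small Lessor Declaration is on file; the number of days the property was let is 75 days, under the 96 days limit; a current Provisional Exemption Letter is held. But: (i) is engaged — the reportable unit count is 19, under the 20 limit. (j) is engaged (the reference index is 519, less than the 743 limit), but is displaced by (k): (k) is triggered — aggregate throughput is 7,480 units, less than the 8,440 units limit. (l) would limit (k) — the qualifying period is 345 days, meeting the 345 days threshold — but (m) sets (l) aside: (m) is engaged — the space is let for business use. (n) is engaged (the baseline figure is 471, meeting the 449 threshold), but is set aside by (o): (o) is engaged — the property is publicly advertised. Exception (e) does not apply.
None of the exceptions is available; § 29 applies in full.

Yes — Joaquin must file Form RP-7.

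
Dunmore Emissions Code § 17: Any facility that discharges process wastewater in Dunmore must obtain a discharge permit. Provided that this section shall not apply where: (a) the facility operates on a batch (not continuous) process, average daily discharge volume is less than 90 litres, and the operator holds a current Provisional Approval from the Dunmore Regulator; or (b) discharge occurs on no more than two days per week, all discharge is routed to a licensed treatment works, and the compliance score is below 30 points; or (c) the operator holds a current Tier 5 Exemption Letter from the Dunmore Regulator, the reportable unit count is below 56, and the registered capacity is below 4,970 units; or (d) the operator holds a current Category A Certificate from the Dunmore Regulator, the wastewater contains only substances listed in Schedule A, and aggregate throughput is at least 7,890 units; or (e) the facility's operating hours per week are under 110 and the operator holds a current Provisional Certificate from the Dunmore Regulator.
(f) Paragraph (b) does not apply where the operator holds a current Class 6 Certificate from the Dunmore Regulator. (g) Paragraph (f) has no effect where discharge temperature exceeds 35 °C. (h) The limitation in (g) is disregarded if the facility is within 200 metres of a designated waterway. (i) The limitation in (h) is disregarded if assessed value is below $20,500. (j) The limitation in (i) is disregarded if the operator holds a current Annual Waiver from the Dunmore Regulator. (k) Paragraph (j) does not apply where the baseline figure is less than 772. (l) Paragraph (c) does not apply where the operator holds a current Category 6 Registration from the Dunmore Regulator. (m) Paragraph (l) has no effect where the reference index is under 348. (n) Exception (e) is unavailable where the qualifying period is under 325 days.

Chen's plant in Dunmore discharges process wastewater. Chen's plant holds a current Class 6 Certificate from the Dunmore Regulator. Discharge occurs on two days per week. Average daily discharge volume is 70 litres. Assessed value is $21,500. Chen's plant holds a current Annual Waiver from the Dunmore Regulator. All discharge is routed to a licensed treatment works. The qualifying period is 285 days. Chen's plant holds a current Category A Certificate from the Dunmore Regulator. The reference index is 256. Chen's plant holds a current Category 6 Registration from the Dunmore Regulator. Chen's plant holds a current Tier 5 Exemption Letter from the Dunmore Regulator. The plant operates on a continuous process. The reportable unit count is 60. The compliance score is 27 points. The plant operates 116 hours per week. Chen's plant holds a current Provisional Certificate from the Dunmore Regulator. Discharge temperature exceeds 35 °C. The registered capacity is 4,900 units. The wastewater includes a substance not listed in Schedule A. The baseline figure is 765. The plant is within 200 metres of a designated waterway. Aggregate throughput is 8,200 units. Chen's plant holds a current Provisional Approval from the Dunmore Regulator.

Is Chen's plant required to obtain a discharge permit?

Exception (a) does not apply: the facility operates on a continuous process.
Exception (b)'s conditions are all satisfied: discharge occurs on no more than two days per week; discharge is routed to a licensed treatment works; the compliance score is 27 points, below the 30 points limit. But applying paragraphs (f)–(k): (f) operates against (b): a current Class 6 Certificate is held. (g) would limit (f) — discharge temperature exceeds 35 °C — but (h) sets (g) aside: (h) operates — the plant is within 200 m of a designated waterway. (i), which would lift (h), is not triggered — assessed value is $21,500, not below $20,500. So (b) is unavailable.
Exception (c) fails — the reportable unit count is 60, not below 56.
Exception (d) requires that the wastewater contains only substances listed in Schedule A; but the wastewater includes a non-Schedule-A substance, so (d) is unavailable.
Exception (e) does not apply: the facility's operating hours per week are 116, not under 110.
None of the exceptions is available; § 17 applies in full.

Yes — Chen's plant must obtain a discharge permit.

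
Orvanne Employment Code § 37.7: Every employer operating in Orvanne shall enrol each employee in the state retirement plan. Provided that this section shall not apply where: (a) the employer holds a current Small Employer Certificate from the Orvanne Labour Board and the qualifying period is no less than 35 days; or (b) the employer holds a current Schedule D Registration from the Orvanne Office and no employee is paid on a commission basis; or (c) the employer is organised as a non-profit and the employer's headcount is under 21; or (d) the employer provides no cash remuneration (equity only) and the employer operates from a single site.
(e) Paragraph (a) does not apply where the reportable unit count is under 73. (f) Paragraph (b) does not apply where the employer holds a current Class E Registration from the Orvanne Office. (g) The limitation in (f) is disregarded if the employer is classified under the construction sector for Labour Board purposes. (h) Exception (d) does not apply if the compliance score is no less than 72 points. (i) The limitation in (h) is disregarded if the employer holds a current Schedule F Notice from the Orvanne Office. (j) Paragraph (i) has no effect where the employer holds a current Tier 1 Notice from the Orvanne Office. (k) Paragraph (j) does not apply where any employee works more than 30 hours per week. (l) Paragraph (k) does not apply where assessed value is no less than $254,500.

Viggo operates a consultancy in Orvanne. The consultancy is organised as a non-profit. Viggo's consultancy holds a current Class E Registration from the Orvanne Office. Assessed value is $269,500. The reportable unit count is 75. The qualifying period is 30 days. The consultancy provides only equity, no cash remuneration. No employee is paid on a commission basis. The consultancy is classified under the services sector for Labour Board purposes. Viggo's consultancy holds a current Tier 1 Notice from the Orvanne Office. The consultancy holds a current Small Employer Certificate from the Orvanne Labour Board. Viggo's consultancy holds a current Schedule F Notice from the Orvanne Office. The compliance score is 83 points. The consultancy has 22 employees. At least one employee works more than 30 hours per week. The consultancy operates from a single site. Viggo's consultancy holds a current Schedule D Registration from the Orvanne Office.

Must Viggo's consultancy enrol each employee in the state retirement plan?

Yes — Viggo's consultancy must enrol each employee in the state retirement plan.

Exception (a) requires that the qualifying period is no less than 35 days; but the qualifying period is 30 days, short of 35 days, so (a) is unavailable.
Exception (b)'s conditions are all satisfied: a current Schedule D Registration is held; no employee is paid on commission. But applying paragraphs (f)–(g): (f) is triggered — a current Class E Registration is held. (g) is not engaged (the consultancy is classified under the services sector), so (f) stands. (b) is therefore removed.
Exception (c) requires that the employer's headcount is under 21; but the employer's headcount is 22, not under 21, so (c) is unavailable.
Exception (d) is satisfied on its face — remuneration is equity-only; the employer operates from a single site. But: (h) operates against (d): the compliance score is 83 points, meeting the 72 points threshold. (i) would limit (h) — a current Schedule F Notice is held — but (j) sets (i) aside: (j) is triggered — a current Tier 1 Notice is held. (k) would limit (j) — at least one employee exceeds 30 hours/week — but (l) sets (k) aside: (l) operates against (k): assessed value is $269,500, meeting the $254,500 threshold. (d) is therefore removed.
Every exception is unavailable, so the rule governs.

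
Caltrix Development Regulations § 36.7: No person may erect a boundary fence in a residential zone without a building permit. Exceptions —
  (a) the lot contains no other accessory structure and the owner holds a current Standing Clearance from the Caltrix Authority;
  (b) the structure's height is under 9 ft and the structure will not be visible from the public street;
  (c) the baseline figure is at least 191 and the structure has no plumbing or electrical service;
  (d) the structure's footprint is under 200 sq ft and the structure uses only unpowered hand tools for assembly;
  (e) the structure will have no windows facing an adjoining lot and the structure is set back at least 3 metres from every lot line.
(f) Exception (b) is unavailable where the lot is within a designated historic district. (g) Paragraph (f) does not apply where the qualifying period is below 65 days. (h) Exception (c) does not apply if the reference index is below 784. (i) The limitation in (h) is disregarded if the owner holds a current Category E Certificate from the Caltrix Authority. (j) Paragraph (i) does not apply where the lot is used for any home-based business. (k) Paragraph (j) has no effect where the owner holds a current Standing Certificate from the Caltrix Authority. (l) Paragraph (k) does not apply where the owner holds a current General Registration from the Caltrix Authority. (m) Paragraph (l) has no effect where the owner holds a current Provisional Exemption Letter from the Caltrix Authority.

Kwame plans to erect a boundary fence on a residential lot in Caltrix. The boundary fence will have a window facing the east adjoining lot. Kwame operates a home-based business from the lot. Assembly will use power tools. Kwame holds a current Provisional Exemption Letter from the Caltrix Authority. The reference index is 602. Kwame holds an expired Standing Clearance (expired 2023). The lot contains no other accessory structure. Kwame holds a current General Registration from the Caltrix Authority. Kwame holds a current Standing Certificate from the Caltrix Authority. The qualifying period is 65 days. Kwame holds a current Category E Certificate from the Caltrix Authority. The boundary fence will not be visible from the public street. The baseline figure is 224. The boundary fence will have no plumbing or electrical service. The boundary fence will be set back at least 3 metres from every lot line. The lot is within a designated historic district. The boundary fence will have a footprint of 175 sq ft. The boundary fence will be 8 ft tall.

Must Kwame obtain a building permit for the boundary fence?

No — exception (c) applies; Kwame does not need a building permit.

Exception (a) fails — no current Standing Clearance is held.
Exception (b): the structure's height is 8 ft, under the 9 ft limit; the structure will not be visible from the street — every condition holds. But applying paragraphs (f)–(g): (f) operates against (b): the lot is in a historic district. (g), which would lift (f), is inapplicable — the qualifying period is 65 days, not below 65 days. So (b) is unavailable.
Exception (c) is satisfied on its face — the baseline figure is 224, meeting the 191 threshold; there is no plumbing or electrical service. As to paragraphs (h)–(m): (h) would limit (c) — the reference index is 602, below the 784 limit — but (i) sets (h) aside: (i) operates against (h): a current Category E Certificate is held. (j) would limit (i) — a home-based business operates on the lot — but (k) sets (j) aside: (k) applies — a current Standing Certificate is held. (l) would limit (k) — a current General Registration is held — but (m) sets (l) aside: (m) is engaged — a current Provisional Exemption Letter is held. Exception (c) stands.
Exception (d) does not apply: assembly uses power tools.
Exception (e) does not apply: a window faces an adjoining lot.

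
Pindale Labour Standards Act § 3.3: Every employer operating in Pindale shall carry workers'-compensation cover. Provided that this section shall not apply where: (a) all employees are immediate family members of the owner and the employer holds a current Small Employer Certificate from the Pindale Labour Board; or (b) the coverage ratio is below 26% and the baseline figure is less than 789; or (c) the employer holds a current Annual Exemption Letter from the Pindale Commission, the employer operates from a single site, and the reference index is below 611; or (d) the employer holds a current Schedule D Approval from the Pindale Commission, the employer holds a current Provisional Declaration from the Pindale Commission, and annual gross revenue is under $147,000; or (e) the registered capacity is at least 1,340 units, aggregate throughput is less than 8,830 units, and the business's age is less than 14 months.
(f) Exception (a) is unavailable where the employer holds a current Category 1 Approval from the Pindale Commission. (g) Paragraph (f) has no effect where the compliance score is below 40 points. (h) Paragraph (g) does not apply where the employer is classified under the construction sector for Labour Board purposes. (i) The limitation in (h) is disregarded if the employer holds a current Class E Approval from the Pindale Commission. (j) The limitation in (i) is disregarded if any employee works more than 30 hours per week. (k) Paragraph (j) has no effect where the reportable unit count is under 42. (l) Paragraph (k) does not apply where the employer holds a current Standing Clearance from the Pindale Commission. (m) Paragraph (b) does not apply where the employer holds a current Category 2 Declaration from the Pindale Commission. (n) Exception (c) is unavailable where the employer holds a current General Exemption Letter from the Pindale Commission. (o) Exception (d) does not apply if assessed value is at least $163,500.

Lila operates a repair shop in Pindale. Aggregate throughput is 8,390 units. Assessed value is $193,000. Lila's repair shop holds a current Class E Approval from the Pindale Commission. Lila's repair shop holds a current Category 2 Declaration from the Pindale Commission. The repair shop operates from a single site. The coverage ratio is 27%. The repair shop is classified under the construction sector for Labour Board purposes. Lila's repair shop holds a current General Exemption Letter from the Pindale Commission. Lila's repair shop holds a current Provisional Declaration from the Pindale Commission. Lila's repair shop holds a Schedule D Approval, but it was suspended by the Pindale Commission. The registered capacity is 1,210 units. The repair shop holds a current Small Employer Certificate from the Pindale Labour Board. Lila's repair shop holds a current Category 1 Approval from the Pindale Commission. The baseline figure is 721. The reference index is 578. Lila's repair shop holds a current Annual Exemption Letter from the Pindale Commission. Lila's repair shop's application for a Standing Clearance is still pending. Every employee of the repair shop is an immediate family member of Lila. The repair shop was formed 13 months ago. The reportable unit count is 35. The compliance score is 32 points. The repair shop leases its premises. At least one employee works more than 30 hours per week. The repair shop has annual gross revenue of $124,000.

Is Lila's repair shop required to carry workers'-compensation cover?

No — exception (a) applies; Lila's repair shop is not required to carry workers'-compensation cover.

Exception (a): every employee is an immediate family member; a current Small Employer Certificate is held — every condition holds. Applying paragraphs (f)–(l): (f) is engaged (a current Category 1 Approval is held), but is overridden by (g): (g) operates against (f): the compliance score is 32 points, below the 40 points limit. (h) would limit (g) — the repair shop is classified under the construction sector — but (i) sets (h) aside: (i) is triggered — a current Class E Approval is held. (j) operates (at least one employee exceeds 30 hours/week), but is displaced by (k): (k) operates against (j): the reportable unit count is 35, under the 42 limit. (l) is not engaged (there is no Standing Clearance in force), so (k) stands. (a) remains available.
Exception (b) requires that the coverage ratio is below 26%; but the coverage ratio is 27%, not below 26%, so (b) is unavailable.
Exception (c) is satisfied on its face — a current Annual Exemption Letter is held; the employer operates from a single site; the reference index is 578, below the 611 limit. But applying paragraph (n): (n) operates against (c): a current General Exemption Letter is held. (c) is therefore removed.
Exception (d) requires that the employer holds a current Schedule D Approval from the Pindale Commission; but there is no Schedule D Approval in force, so (d) is unavailable.
Exception (e) requires that the registered capacity is at least 1,340 units; but the registered capacity is 1,210 units, short of 1,340 units, so (e) is unavailable.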